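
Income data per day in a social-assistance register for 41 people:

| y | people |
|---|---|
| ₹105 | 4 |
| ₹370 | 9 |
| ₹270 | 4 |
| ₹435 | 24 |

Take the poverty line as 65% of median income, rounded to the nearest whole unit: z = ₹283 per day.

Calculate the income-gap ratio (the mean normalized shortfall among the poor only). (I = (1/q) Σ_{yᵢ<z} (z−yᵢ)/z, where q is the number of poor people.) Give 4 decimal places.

0.3375

Poor units: 4×₹105, 4×₹270 (q = 8 of N = 41).
Relative gaps: 0.6290 (×4), 0.0459 (×4); sum = 2.699647.
I averages over the q = 8 poor units only: 2.699647 / 8 = 0.3375.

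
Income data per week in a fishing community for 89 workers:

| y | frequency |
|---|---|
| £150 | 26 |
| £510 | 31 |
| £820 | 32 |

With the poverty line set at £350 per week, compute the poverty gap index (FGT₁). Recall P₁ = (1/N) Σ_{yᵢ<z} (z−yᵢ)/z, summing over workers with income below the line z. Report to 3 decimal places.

0.167

Incomes under z: 26×£150 (q = 26 of N = 89).
Relative gaps: (350−150)/350 = 0.5714 (×26).
Sum of shortfalls = 14.857143; P₁ averages over all N: 14.857143 / 89 = 0.167.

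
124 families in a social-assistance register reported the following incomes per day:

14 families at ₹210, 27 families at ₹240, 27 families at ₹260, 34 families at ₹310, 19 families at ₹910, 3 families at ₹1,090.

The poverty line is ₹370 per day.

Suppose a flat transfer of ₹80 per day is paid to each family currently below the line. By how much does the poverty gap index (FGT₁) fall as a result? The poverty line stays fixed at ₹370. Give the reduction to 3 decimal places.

Before: below the line — 14×₹210, 27×₹240, 27×₹260, 34×₹310; poverty gap index (FGT₁) = 0.23452.
After the ₹80 transfer: below the line — 14×₹290, 27×₹320, 27×₹340; poverty gap index (FGT₁) = 0.07149.
Reduction = 0.23452 − 0.07149 = 0.163.

0.163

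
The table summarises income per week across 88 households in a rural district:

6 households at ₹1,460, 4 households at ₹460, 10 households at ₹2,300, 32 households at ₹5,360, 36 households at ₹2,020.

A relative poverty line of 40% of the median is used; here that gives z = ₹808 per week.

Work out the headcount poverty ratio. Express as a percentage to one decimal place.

4 of the 88 households have income below ₹808.
H = 4/88 = 4.5%.

4.5%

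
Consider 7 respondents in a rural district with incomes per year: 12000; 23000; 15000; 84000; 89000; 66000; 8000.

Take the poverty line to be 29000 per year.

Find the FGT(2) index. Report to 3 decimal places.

0.163

Incomes under z: 8000, 12000, 15000, 23000 (q = 4 of N = 7).
Shortfall ratios: (29000−8000)/29000 = 0.7241; (29000−12000)/29000 = 0.5862; (29000−15000)/29000 = 0.4828; (29000−23000)/29000 = 0.2069.
Squared: 0.5244; 0.3436; 0.2331; 0.0428.
Sum = 1.143876; P₂ = 1.143876 / 7 = 0.163.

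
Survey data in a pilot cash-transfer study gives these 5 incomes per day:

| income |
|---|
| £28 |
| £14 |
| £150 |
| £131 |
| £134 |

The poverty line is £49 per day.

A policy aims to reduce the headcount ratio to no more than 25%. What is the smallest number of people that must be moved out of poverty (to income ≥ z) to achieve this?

Currently q = 2 of N = 5 are below the line (H = 0.400).
A headcount ratio of at most 25% allows at most ⌊0.25 × 5⌋ = 1 poor people.
So at least 2 − 1 = 1 must be lifted.

1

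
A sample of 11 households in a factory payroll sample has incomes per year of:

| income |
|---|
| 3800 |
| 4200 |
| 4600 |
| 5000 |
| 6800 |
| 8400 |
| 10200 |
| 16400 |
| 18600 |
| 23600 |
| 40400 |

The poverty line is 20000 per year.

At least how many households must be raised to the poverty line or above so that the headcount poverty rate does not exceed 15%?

Currently q = 9 of N = 11 are below the line (H = 0.818).
A headcount ratio of at most 15% allows at most ⌊0.15 × 11⌋ = 1 poor households.
So at least 9 − 1 = 8 must be lifted.

8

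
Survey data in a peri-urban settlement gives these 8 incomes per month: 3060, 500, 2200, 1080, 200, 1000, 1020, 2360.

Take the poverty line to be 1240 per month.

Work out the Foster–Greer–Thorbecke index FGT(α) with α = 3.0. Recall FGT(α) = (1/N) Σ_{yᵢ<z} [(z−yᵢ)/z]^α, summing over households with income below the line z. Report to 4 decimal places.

Poor units: 200, 500, 1000, 1020, 1080 (q = 5 of N = 8).
Relative gaps: (1240−200)/1240 = 0.8387; (1240−500)/1240 = 0.5968; (1240−1000)/1240 = 0.1935; (1240−1020)/1240 = 0.1774; (1240−1080)/1240 = 0.1290.
Raised to α = 3.0: 0.58998; 0.21253; 0.00725; 0.00558; 0.00215.
Sum = 0.817495; FGT(3.0) = 0.817495 / 8 = 0.1022.

0.1022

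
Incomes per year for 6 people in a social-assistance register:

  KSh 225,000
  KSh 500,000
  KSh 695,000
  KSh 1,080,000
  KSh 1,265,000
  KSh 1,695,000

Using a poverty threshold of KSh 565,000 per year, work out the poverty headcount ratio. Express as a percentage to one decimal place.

2 of the 6 people have income below KSh 565,000.
H = 2/6 = 33.3%.

33.3%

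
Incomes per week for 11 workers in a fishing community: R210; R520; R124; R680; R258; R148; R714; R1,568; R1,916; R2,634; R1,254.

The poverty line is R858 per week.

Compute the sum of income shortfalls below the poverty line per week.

Below z: R124, R148, R210, R258, R520, R680, R714 (q = 7 of N = 11).
Individual gaps: 858−124 = 734; 858−148 = 710; 858−210 = 648; 858−258 = 600; 858−520 = 338; 858−680 = 178; 858−714 = 144.
Aggregate gap = R3,352.

R3,352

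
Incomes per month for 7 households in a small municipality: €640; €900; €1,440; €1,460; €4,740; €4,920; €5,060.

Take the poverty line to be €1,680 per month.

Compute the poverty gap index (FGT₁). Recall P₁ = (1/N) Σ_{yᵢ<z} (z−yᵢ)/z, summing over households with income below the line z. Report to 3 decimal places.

Below the line: €640, €900, €1,440, €1,460 (q = 4 of N = 7).
Shortfall ratios: (1680−640)/1680 = 0.6190; (1680−900)/1680 = 0.4643; (1680−1440)/1680 = 0.1429; (1680−1460)/1680 = 0.1310.
Sum of shortfalls = 1.357143; P₁ averages over all N: 1.357143 / 7 = 0.194.

0.194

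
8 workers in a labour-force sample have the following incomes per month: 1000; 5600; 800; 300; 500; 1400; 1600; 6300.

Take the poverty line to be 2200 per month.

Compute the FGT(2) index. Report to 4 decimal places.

Incomes under z: 300, 500, 800, 1000, 1400, 1600 (q = 6 of N = 8).
Shortfall ratios: (2200−300)/2200 = 0.8636; (2200−500)/2200 = 0.7727; (2200−800)/2200 = 0.6364; (2200−1000)/2200 = 0.5455; (2200−1400)/2200 = 0.3636; (2200−1600)/2200 = 0.2727.
Squared: 0.7459; 0.5971; 0.4050; 0.2975; 0.1322; 0.0744.
Sum = 2.252066; P₂ = 2.252066 / 8 = 0.2815.

0.2815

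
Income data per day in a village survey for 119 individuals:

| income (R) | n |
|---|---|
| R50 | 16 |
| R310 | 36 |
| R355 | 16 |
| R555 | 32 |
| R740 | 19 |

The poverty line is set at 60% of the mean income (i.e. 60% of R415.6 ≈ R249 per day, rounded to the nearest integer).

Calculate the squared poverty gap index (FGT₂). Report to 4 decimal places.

Incomes under z: 16×R50 (q = 16 of N = 119).
Relative gaps: (249−50)/249 = 0.7992 (×16).
Squared: 0.6387 (×16).
Sum = 10.219448; P₂ = 10.219448 / 119 = 0.0859.

0.0859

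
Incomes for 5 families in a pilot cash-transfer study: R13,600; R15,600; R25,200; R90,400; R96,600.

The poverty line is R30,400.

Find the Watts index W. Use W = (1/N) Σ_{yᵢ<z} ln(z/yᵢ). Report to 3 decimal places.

0.332

Below the line: R13,600, R15,600, R25,200 (q = 3 of N = 5).
ln(z/y) terms: ln(30400/13600) = 0.8044; ln(30400/15600) = 0.6672; ln(30400/25200) = 0.1876.
W = 1.659143 / 5 = 0.332.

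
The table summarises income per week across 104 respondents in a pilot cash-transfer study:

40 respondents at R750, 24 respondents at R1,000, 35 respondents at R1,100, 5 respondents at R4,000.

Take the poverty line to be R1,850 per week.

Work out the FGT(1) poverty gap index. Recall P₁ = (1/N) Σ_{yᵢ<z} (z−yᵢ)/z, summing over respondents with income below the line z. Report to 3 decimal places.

0.471

Poor units: 40×R750, 24×R1,000, 35×R1,100 (q = 99 of N = 104).
Gap ratios (z−y)/z: (1850−750)/1850 = 0.5946 (×40); (1850−1000)/1850 = 0.4595 (×24); (1850−1100)/1850 = 0.4054 (×35).
Σ = 49.000000. Dividing by the full population N = 104 gives P₁ = 0.471.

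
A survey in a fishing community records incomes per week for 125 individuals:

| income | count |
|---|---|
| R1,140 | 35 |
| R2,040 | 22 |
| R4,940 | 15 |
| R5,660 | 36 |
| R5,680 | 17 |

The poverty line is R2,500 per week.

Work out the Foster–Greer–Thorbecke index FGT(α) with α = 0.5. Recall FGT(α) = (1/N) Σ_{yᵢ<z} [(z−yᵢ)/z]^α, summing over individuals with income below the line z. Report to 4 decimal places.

Below the line: 35×R1,140, 22×R2,040 (q = 57 of N = 125).
Normalized shortfalls: (2500−1140)/2500 = 0.5440 (×35); (2500−2040)/2500 = 0.1840 (×22).
Raised to α = 0.5: 0.73756 (×35); 0.42895 (×22).
Sum = 35.251673; FGT(0.5) = 35.251673 / 125 = 0.2820.

0.2820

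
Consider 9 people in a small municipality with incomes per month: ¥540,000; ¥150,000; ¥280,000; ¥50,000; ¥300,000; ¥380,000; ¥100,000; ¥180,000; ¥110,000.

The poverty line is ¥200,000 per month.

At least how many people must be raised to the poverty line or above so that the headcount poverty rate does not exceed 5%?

5

Currently q = 5 of N = 9 are below the line (H = 0.556).
A headcount ratio of at most 5% allows at most ⌊0.05 × 9⌋ = 0 poor people.
So at least 5 − 0 = 5 must be lifted.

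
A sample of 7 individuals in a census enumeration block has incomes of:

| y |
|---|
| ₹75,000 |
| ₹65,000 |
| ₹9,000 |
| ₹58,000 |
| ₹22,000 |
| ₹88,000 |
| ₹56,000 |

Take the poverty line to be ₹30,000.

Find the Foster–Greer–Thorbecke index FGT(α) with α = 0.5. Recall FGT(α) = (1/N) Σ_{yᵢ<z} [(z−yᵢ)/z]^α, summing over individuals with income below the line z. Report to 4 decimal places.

Poor units: ₹9,000, ₹22,000 (q = 2 of N = 7).
Relative gaps: (30000−9000)/30000 = 0.7000; (30000−22000)/30000 = 0.2667.
Raised to α = 0.5: 0.83666; 0.51640.
Sum = 1.353058; FGT(0.5) = 1.353058 / 7 = 0.1933.

0.1933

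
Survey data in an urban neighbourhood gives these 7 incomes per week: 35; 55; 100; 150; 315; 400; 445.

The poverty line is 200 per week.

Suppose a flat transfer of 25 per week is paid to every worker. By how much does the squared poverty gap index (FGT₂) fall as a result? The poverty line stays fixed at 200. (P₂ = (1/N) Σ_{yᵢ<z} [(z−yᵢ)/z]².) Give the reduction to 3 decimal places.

Before: below the line — 35, 55, 100, 150; squared poverty gap index (FGT₂) = 0.21696.
After the 25 transfer: below the line — 60, 80, 125, 175; squared poverty gap index (FGT₂) = 0.14375.
Reduction = 0.21696 − 0.14375 = 0.073.

0.073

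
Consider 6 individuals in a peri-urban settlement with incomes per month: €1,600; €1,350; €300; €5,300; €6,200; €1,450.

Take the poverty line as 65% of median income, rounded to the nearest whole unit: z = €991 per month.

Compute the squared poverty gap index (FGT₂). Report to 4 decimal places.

0.0810

Below z: €300 (q = 1 of N = 6).
Shortfall ratios: (991−300)/991 = 0.6973.
Squared: 0.4862.
Sum = 0.486193; P₂ = 0.486193 / 6 = 0.0810.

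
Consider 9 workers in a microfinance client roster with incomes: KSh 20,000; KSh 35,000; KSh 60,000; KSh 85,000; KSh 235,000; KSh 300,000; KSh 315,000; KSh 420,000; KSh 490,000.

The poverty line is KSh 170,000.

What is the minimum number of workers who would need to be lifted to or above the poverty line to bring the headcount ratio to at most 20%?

4 of the 9 workers are poor, so H = 4/9 = 0.444.
A headcount ratio of at most 20% allows at most ⌊0.20 × 9⌋ = 1 poor workers.
So at least 4 − 1 = 3 must be lifted.

3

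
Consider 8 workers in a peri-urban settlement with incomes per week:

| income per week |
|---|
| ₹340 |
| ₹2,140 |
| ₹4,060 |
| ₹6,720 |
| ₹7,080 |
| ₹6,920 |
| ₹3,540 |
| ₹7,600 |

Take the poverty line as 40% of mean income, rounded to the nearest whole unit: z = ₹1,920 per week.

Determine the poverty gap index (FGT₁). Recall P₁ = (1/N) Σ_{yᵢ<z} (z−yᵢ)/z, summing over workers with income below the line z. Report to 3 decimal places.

0.103

Below z: ₹340 (q = 1 of N = 8).
Normalized shortfalls: (1920−340)/1920 = 0.8229.
Σ = 0.822917. Dividing by the full population N = 8 gives P₁ = 0.103.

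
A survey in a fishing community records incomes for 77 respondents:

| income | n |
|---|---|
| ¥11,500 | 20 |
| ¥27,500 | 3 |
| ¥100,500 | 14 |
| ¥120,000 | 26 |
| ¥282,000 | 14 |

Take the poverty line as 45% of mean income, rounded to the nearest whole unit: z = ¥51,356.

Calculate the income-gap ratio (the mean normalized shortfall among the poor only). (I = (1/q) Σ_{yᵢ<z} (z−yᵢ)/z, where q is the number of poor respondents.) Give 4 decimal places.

Poor units: 20×¥11,500, 3×¥27,500 (q = 23 of N = 77).
Relative gaps: 0.7761 (×20), 0.4645 (×3); sum = 16.915025.
The income-gap ratio divides by q (the poor only): 16.915025 / 23 = 0.7354.

0.7354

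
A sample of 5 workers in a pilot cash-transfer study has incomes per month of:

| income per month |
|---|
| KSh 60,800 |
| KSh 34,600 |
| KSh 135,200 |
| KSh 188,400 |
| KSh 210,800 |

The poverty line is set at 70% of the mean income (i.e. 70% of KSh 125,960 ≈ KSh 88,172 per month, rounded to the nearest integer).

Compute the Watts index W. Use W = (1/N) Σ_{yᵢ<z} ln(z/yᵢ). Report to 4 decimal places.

0.2614

Below z: KSh 34,600, KSh 60,800 (q = 2 of N = 5).
ln(z/y) terms: ln(88172/34600) = 0.9354; ln(88172/60800) = 0.3717.
W = 1.307135 / 5 = 0.2614.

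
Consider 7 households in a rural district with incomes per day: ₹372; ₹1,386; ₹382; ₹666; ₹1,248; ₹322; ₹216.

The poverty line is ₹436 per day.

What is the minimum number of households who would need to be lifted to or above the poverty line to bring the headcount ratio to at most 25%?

3

4 of the 7 households are poor, so H = 4/7 = 0.571.
A headcount ratio of at most 25% allows at most ⌊0.25 × 7⌋ = 1 poor households.
So at least 4 − 1 = 3 must be lifted.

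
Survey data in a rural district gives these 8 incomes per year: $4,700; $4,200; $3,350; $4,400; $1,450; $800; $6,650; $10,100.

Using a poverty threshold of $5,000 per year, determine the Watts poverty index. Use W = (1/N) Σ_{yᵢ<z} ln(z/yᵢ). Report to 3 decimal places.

0.479

Poor units: $800, $1,450, $3,350, $4,200, $4,400, $4,700 (q = 6 of N = 8).
ln(z/y) terms: ln(5000/800) = 1.8326; ln(5000/1450) = 1.2379; ln(5000/3350) = 0.4005; ln(5000/4200) = 0.1744; ln(5000/4400) = 0.1278; ln(5000/4700) = 0.0619.
W = 3.834996 / 8 = 0.479.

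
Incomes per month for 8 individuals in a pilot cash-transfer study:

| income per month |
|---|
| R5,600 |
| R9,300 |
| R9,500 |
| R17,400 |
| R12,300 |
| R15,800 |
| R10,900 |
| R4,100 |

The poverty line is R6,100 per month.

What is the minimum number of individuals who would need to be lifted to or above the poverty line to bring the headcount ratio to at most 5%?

2

2 of the 8 individuals are poor, so H = 2/8 = 0.250.
A headcount ratio of at most 5% allows at most ⌊0.05 × 8⌋ = 0 poor individuals.
So at least 2 − 0 = 2 must be lifted.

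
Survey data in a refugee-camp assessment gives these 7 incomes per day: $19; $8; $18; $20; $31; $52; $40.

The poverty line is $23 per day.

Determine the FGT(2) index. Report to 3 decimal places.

0.074

Below z: $8, $18, $19, $20 (q = 4 of N = 7).
Relative gaps: (23−8)/23 = 0.6522; (23−18)/23 = 0.2174; (23−19)/23 = 0.1739; (23−20)/23 = 0.1304.
Squared: 0.4253; 0.0473; 0.0302; 0.0170.
Sum = 0.519849; P₂ = 0.519849 / 7 = 0.074.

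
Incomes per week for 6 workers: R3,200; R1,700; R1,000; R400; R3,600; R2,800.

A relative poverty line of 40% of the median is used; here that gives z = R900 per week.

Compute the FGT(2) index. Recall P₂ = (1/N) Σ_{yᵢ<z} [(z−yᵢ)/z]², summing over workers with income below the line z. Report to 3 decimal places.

0.051

Below z: R400 (q = 1 of N = 6).
Relative gaps: (900−400)/900 = 0.5556.
Squared: 0.3086.
Sum = 0.308642; P₂ = 0.308642 / 6 = 0.051.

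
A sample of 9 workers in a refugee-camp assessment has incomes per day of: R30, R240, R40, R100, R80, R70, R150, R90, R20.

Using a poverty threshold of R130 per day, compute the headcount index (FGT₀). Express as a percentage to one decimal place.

77.8%

7 of the 9 workers have income below R130.
H = 7/9 = 77.8%.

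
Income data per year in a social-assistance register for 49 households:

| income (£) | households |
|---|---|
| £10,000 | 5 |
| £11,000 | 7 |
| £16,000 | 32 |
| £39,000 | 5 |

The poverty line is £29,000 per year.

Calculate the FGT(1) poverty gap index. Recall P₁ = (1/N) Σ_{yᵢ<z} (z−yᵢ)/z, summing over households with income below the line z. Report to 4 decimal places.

Below z: 5×£10,000, 7×£11,000, 32×£16,000 (q = 44 of N = 49).
Relative gaps: (29000−10000)/29000 = 0.6552 (×5); (29000−11000)/29000 = 0.6207 (×7); (29000−16000)/29000 = 0.4483 (×32).
Σ = 21.965517. Dividing by the full population N = 49 gives P₁ = 0.4483.

0.4483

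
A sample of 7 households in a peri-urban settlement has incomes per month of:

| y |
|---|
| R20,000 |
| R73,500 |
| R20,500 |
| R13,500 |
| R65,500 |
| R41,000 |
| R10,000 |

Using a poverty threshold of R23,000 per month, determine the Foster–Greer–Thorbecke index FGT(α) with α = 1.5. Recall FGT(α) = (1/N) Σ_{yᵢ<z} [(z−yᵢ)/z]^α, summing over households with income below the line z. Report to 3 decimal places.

0.110

Poor units: R10,000, R13,500, R20,000, R20,500 (q = 4 of N = 7).
Relative gaps: (23000−10000)/23000 = 0.5652; (23000−13500)/23000 = 0.4130; (23000−20000)/23000 = 0.1304; (23000−20500)/23000 = 0.1087.
Raised to α = 1.5: 0.42494; 0.26546; 0.04711; 0.03584.
Sum = 0.773336; FGT(1.5) = 0.773336 / 7 = 0.110.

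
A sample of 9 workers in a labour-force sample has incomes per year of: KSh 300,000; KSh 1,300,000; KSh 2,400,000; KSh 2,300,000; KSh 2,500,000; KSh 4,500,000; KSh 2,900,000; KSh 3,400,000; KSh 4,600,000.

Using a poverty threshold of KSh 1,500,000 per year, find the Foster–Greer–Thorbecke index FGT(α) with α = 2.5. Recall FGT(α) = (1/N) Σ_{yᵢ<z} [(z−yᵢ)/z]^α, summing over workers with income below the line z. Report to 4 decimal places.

Below the line: KSh 300,000, KSh 1,300,000 (q = 2 of N = 9).
Normalized shortfalls: (1500000−300000)/1500000 = 0.8000; (1500000−1300000)/1500000 = 0.1333.
Raised to α = 2.5: 0.57243; 0.00649.
Sum = 0.578925; FGT(2.5) = 0.578925 / 9 = 0.0643.

0.0643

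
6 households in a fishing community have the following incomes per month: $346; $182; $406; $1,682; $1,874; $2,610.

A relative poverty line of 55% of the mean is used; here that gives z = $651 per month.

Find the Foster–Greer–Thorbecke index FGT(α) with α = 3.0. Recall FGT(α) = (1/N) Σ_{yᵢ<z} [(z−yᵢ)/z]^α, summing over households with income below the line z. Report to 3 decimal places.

Below the line: $182, $346, $406 (q = 3 of N = 6).
Relative gaps: (651−182)/651 = 0.7204; (651−346)/651 = 0.4685; (651−406)/651 = 0.3763.
Raised to α = 3.0: 0.37392; 0.10284; 0.05330.
Sum = 0.530059; FGT(3.0) = 0.530059 / 6 = 0.088.

0.088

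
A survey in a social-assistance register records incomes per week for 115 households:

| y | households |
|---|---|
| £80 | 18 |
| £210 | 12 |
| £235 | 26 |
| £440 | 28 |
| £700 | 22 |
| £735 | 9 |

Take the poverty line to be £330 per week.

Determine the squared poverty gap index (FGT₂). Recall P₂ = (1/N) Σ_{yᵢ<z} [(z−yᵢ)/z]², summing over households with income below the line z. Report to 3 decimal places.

Below the line: 18×£80, 12×£210, 26×£235 (q = 56 of N = 115).
Relative gaps: (330−80)/330 = 0.7576 (×18); (330−210)/330 = 0.3636 (×12); (330−235)/330 = 0.2879 (×26).
Squared: 0.5739 (×18); 0.1322 (×12); 0.0829 (×26).
Sum = 14.072084; P₂ = 14.072084 / 115 = 0.122.

0.122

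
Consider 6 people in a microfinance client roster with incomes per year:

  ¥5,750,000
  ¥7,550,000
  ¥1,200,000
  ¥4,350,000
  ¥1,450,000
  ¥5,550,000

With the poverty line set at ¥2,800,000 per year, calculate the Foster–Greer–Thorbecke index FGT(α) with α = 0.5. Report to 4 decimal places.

0.2417

Poor units: ¥1,200,000, ¥1,450,000 (q = 2 of N = 6).
Shortfall ratios: (2800000−1200000)/2800000 = 0.5714; (2800000−1450000)/2800000 = 0.4821.
Raised to α = 0.5: 0.75593; 0.69437.
Sum = 1.450294; FGT(0.5) = 1.450294 / 6 = 0.2417.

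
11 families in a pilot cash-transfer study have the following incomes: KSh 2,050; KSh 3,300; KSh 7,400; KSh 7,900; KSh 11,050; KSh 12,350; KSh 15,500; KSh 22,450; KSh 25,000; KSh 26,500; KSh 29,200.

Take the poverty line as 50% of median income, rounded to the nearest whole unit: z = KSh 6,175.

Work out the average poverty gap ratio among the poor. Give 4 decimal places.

Poor units: KSh 2,050, KSh 3,300 (q = 2 of N = 11).
Shortfall ratios (z−y)/z: 0.6680, 0.4656; sum = 1.133603.
The income-gap ratio divides by q (the poor only): 1.133603 / 2 = 0.5668.

0.5668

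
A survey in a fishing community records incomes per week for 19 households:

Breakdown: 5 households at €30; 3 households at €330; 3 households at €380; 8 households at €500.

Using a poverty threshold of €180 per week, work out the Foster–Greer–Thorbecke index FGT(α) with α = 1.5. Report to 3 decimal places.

0.200

Below the line: 5×€30 (q = 5 of N = 19).
Relative gaps: (180−30)/180 = 0.8333 (×5).
Raised to α = 1.5: 0.76073 (×5).
Sum = 3.803629; FGT(1.5) = 3.803629 / 19 = 0.200.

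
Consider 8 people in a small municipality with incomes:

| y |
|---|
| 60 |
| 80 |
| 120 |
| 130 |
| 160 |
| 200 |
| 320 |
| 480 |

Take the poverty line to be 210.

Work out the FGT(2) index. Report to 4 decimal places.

0.1601

Incomes under z: 60, 80, 120, 130, 160, 200 (q = 6 of N = 8).
Gap ratios (z−y)/z: (210−60)/210 = 0.7143; (210−80)/210 = 0.6190; (210−120)/210 = 0.4286; (210−130)/210 = 0.3810; (210−160)/210 = 0.2381; (210−200)/210 = 0.0476.
Squared: 0.5102; 0.3832; 0.1837; 0.1451; 0.0567; 0.0023.
Sum = 1.281179; P₂ = 1.281179 / 8 = 0.1601.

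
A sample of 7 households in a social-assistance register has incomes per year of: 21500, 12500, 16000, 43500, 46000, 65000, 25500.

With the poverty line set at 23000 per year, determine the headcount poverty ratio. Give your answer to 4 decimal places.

3 of the 7 households have income below 23000.
H = 3/7 = 0.4286.

0.4286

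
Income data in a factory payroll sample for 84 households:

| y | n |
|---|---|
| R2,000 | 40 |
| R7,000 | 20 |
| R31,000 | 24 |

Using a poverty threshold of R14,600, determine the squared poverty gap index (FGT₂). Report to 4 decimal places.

Below z: 40×R2,000, 20×R7,000 (q = 60 of N = 84).
Relative gaps: (14600−2000)/14600 = 0.8630 (×40); (14600−7000)/14600 = 0.5205 (×20).
Squared: 0.7448 (×40); 0.2710 (×20).
Sum = 35.211109; P₂ = 35.211109 / 84 = 0.4192.

0.4192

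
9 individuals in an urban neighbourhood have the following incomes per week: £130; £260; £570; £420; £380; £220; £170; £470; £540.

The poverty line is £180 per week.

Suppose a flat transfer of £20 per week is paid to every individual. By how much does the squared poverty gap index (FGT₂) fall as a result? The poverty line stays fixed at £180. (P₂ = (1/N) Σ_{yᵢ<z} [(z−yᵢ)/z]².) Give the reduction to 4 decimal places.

Before: below the line — £130, £170; squared poverty gap index (FGT₂) = 0.008916.
After the £20 transfer: below the line — £150; squared poverty gap index (FGT₂) = 0.003086.
Reduction = 0.008916 − 0.003086 = 0.0058.

0.0058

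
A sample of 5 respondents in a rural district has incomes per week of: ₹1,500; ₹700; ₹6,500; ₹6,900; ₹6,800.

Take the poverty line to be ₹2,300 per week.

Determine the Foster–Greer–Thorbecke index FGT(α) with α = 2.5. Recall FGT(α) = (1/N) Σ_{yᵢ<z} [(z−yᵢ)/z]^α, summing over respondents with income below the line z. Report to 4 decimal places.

0.0950

Incomes under z: ₹700, ₹1,500 (q = 2 of N = 5).
Normalized shortfalls: (2300−700)/2300 = 0.6957; (2300−1500)/2300 = 0.3478.
Raised to α = 2.5: 0.40363; 0.07135.
Sum = 0.474979; FGT(2.5) = 0.474979 / 5 = 0.0950.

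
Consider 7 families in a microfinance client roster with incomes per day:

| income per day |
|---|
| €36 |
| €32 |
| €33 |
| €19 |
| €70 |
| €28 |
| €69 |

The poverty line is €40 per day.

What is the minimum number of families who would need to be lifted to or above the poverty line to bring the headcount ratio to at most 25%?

5 of the 7 families are poor, so H = 5/7 = 0.714.
A headcount ratio of at most 25% allows at most ⌊0.25 × 7⌋ = 1 poor families.
So at least 5 − 1 = 4 must be lifted.

4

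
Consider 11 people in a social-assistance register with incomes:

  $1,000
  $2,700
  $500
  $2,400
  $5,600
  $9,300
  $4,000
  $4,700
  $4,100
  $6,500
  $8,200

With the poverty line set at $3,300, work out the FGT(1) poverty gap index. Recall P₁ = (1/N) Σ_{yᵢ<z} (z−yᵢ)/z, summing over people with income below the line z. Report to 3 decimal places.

Below the line: $500, $1,000, $2,400, $2,700 (q = 4 of N = 11).
Gap ratios (z−y)/z: (3300−500)/3300 = 0.8485; (3300−1000)/3300 = 0.6970; (3300−2400)/3300 = 0.2727; (3300−2700)/3300 = 0.1818.
Σ = 2.000000. Dividing by the full population N = 11 gives P₁ = 0.182.

0.182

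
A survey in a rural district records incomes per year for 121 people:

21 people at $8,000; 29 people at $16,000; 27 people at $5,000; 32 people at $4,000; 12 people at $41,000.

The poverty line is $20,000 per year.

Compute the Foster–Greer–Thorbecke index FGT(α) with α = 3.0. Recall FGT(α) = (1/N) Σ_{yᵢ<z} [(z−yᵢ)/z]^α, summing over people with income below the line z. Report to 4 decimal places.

0.2689

Below z: 32×$4,000, 27×$5,000, 21×$8,000, 29×$16,000 (q = 109 of N = 121).
Relative gaps: (20000−4000)/20000 = 0.8000 (×32); (20000−5000)/20000 = 0.7500 (×27); (20000−8000)/20000 = 0.6000 (×21); (20000−16000)/20000 = 0.2000 (×29).
Raised to α = 3.0: 0.51200 (×32); 0.42188 (×27); 0.21600 (×21); 0.00800 (×29).
Sum = 32.542625; FGT(3.0) = 32.542625 / 121 = 0.2689.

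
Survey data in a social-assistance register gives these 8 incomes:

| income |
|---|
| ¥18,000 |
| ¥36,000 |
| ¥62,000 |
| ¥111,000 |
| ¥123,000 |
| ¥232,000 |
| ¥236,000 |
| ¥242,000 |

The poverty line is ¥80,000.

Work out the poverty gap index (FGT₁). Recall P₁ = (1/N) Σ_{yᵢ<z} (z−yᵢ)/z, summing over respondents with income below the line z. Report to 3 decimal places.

0.194

Incomes under z: ¥18,000, ¥36,000, ¥62,000 (q = 3 of N = 8).
Normalized shortfalls: (80000−18000)/80000 = 0.7750; (80000−36000)/80000 = 0.5500; (80000−62000)/80000 = 0.2250.
Sum of shortfalls = 1.550000; P₁ averages over all N: 1.550000 / 8 = 0.194.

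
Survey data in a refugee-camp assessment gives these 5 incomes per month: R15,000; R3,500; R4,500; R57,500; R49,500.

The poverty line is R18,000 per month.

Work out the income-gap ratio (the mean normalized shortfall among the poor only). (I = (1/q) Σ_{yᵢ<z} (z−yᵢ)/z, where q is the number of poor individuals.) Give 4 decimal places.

0.5741

Poor units: R3,500, R4,500, R15,000 (q = 3 of N = 5).
Shortfall ratios (z−y)/z: 0.8056, 0.7500, 0.1667; sum = 1.722222.
The income-gap ratio divides by q (the poor only): 1.722222 / 3 = 0.5741.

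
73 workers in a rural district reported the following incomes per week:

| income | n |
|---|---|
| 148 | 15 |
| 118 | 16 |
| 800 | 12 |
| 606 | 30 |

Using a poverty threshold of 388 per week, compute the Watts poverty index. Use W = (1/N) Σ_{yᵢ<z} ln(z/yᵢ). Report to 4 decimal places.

0.4589

Below z: 16×118, 15×148 (q = 31 of N = 73).
Log gaps: ln(388/118) = 1.1903 (×16); ln(388/148) = 0.9638 (×15).
W = 33.502027 / 73 = 0.4589.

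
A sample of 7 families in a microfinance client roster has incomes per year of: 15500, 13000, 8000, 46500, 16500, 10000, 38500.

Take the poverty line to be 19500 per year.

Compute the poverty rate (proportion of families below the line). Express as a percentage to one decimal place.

71.4%

5 of the 7 families have income below 19500.
H = 5/7 = 71.4%.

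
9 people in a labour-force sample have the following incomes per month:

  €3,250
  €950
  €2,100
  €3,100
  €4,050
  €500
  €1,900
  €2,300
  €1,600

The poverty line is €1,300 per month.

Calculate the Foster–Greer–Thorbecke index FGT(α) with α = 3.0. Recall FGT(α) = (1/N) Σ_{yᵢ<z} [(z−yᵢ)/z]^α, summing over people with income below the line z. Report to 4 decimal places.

Incomes under z: €500, €950 (q = 2 of N = 9).
Gap ratios (z−y)/z: (1300−500)/1300 = 0.6154; (1300−950)/1300 = 0.2692.
Raised to α = 3.0: 0.23305; 0.01952.
Sum = 0.252560; FGT(3.0) = 0.252560 / 9 = 0.0281.

0.0281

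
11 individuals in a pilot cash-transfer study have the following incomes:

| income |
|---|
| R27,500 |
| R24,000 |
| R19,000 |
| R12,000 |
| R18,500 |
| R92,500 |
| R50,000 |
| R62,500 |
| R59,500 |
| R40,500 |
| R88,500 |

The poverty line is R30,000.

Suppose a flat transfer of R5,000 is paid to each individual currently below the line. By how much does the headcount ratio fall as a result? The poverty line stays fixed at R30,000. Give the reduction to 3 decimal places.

Before: below the line — R12,000, R18,500, R19,000, R24,000, R27,500; headcount ratio = 0.45455.
After the R5,000 transfer: below the line — R17,000, R23,500, R24,000, R29,000; headcount ratio = 0.36364.
Reduction = 0.45455 − 0.36364 = 0.091.

0.091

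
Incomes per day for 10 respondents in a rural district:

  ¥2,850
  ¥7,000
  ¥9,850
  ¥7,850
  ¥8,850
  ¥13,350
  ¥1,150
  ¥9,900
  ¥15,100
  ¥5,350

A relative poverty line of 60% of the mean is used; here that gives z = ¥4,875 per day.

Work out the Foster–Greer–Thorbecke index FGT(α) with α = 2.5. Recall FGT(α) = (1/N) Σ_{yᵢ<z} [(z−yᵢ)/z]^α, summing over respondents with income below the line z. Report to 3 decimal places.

0.062

Below z: ¥1,150, ¥2,850 (q = 2 of N = 10).
Shortfall ratios: (4875−1150)/4875 = 0.7641; (4875−2850)/4875 = 0.4154.
Raised to α = 2.5: 0.51036; 0.11121.
Sum = 0.621568; FGT(2.5) = 0.621568 / 10 = 0.062.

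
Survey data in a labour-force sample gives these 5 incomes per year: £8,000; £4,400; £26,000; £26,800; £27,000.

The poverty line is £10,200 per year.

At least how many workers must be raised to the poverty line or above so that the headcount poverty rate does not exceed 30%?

1

2 of the 5 workers are poor, so H = 2/5 = 0.400.
A headcount ratio of at most 30% allows at most ⌊0.30 × 5⌋ = 1 poor workers.
So at least 2 − 1 = 1 must be lifted.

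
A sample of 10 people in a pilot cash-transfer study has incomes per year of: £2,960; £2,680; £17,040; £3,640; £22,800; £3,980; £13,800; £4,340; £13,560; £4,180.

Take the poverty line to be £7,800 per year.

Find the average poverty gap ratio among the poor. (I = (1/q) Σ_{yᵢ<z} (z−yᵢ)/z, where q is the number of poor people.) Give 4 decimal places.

0.5346

Incomes under z: £2,680, £2,960, £3,640, £3,980, £4,180, £4,340 (q = 6 of N = 10).
Relative gaps: 0.6564, 0.6205, 0.5333, 0.4897, 0.4641, 0.4436; sum = 3.207692.
The income-gap ratio divides by q (the poor only): 3.207692 / 6 = 0.5346.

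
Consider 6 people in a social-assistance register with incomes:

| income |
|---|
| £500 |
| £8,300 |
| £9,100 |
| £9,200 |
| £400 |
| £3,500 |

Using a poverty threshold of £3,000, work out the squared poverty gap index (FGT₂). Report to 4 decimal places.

Incomes under z: £400, £500 (q = 2 of N = 6).
Relative gaps: (3000−400)/3000 = 0.8667; (3000−500)/3000 = 0.8333.
Squared: 0.7511; 0.6944.
Sum = 1.445556; P₂ = 1.445556 / 6 = 0.2409.

0.2409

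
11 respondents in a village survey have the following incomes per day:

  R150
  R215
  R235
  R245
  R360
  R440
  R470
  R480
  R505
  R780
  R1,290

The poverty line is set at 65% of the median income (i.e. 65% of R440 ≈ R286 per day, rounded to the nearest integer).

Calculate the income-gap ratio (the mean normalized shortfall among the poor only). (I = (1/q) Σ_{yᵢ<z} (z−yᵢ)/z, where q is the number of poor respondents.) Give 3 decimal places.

Below the line: R150, R215, R235, R245 (q = 4 of N = 11).
Relative gaps: 0.4755, 0.2483, 0.1783, 0.1434; sum = 1.045455.
The income-gap ratio divides by q (the poor only): 1.045455 / 4 = 0.261.

0.261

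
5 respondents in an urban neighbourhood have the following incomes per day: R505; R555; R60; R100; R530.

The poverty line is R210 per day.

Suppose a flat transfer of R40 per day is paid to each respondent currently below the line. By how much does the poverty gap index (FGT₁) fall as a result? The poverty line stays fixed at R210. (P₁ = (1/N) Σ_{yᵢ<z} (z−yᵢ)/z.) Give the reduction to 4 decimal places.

Before: below the line — R60, R100; poverty gap index (FGT₁) = 0.247619.
After the R40 transfer: below the line — R100, R140; poverty gap index (FGT₁) = 0.171429.
Reduction = 0.247619 − 0.171429 = 0.0762.

0.0762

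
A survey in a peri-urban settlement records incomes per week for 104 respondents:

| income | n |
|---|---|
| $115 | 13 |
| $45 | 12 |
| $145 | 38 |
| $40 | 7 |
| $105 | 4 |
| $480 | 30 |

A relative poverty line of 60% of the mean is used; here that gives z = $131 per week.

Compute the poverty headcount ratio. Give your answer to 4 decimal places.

0.3462

36 of the 104 respondents have income below $131.
H = 36/104 = 0.3462.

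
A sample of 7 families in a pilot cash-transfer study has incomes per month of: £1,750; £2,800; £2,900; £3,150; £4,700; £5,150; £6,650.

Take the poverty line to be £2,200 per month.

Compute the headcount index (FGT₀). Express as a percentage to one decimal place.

14.3%

1 of the 7 families have income below £2,200.
H = 1/7 = 14.3%.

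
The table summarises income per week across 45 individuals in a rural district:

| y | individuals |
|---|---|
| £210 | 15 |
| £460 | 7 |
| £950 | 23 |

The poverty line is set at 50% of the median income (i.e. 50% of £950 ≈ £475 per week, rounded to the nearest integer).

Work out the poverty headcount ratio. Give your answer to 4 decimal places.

0.4889

22 of the 45 individuals have income below £475.
H = 22/45 = 0.4889.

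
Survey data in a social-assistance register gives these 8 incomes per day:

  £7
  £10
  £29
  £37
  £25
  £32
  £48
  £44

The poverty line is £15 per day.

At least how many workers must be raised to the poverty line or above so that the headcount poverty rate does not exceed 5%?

Currently q = 2 of N = 8 are below the line (H = 0.250).
A headcount ratio of at most 5% allows at most ⌊0.05 × 8⌋ = 0 poor workers.
So at least 2 − 0 = 2 must be lifted.

2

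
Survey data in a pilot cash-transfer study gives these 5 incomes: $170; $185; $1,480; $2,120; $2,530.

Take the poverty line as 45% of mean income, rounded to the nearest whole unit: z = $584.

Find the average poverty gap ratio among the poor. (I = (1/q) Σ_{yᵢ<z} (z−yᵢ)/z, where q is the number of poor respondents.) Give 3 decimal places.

0.696

Below z: $170, $185 (q = 2 of N = 5).
Shortfall ratios (z−y)/z: 0.7089, 0.6832; sum = 1.392123.
I averages over the q = 2 poor units only: 1.392123 / 2 = 0.696.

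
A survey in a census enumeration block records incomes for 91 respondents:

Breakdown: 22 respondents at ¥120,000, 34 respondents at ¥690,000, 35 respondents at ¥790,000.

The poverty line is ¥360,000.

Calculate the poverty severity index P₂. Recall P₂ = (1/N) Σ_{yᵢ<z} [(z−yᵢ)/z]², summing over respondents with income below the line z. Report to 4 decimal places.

0.1074

Below the line: 22×¥120,000 (q = 22 of N = 91).
Relative gaps: (360000−120000)/360000 = 0.6667 (×22).
Squared: 0.4444 (×22).
Sum = 9.777778; P₂ = 9.777778 / 91 = 0.1074.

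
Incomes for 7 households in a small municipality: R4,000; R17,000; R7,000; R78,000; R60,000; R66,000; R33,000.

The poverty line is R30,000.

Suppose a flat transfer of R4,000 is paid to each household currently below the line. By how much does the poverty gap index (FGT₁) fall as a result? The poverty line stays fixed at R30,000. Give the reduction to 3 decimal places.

0.057

Before: below the line — R4,000, R7,000, R17,000; poverty gap index (FGT₁) = 0.29524.
After the R4,000 transfer: below the line — R8,000, R11,000, R21,000; poverty gap index (FGT₁) = 0.23810.
Reduction = 0.29524 − 0.23810 = 0.057.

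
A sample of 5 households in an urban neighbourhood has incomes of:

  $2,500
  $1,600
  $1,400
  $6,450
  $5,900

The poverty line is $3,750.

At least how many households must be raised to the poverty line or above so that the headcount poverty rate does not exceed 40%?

Currently q = 3 of N = 5 are below the line (H = 0.600).
A headcount ratio of at most 40% allows at most ⌊0.40 × 5⌋ = 2 poor households.
So at least 3 − 2 = 1 must be lifted.

1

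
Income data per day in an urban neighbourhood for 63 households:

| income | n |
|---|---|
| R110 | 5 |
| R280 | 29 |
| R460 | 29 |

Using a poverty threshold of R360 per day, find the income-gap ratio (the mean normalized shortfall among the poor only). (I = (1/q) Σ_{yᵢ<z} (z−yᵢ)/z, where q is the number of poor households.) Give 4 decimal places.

Incomes under z: 5×R110, 29×R280 (q = 34 of N = 63).
Shortfall ratios (z−y)/z: 0.6944 (×5), 0.2222 (×29); sum = 9.916667.
The income-gap ratio divides by q (the poor only): 9.916667 / 34 = 0.2917.

0.2917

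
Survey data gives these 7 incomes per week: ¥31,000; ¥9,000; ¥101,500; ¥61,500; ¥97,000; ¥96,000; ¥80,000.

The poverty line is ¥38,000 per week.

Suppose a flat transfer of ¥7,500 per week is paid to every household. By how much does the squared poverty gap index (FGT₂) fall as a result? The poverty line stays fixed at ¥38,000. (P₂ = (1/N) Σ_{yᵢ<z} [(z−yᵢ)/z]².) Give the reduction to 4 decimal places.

Before: below the line — ¥9,000, ¥31,000; squared poverty gap index (FGT₂) = 0.088049.
After the ¥7,500 transfer: below the line — ¥16,500; squared poverty gap index (FGT₂) = 0.045731.
Reduction = 0.088049 − 0.045731 = 0.0423.

0.0423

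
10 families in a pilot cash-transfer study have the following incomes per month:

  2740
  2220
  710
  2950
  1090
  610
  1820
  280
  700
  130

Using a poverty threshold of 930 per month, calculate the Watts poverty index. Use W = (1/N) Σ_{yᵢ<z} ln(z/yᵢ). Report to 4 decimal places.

0.4144

Below the line: 130, 280, 610, 700, 710 (q = 5 of N = 10).
Log shortfalls: ln(930/130) = 1.9677; ln(930/280) = 1.2004; ln(930/610) = 0.4217; ln(930/700) = 0.2841; ln(930/710) = 0.2699.
W = 4.143795 / 10 = 0.4144.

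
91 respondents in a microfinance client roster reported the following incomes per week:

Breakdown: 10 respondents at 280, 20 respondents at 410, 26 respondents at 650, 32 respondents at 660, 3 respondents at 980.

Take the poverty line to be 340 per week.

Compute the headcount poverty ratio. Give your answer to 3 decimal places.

10 of the 91 respondents have income below 340.
H = 10/91 = 0.110.

0.110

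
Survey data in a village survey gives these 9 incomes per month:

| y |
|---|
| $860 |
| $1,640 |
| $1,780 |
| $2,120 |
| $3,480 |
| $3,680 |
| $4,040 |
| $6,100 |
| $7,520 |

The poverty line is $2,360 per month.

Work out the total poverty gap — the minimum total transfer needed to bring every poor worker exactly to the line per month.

Below z: $860, $1,640, $1,780, $2,120 (q = 4 of N = 9).
Individual gaps: 2360−860 = 1500; 2360−1640 = 720; 2360−1780 = 580; 2360−2120 = 240.
Aggregate gap = $3,040.

$3,040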